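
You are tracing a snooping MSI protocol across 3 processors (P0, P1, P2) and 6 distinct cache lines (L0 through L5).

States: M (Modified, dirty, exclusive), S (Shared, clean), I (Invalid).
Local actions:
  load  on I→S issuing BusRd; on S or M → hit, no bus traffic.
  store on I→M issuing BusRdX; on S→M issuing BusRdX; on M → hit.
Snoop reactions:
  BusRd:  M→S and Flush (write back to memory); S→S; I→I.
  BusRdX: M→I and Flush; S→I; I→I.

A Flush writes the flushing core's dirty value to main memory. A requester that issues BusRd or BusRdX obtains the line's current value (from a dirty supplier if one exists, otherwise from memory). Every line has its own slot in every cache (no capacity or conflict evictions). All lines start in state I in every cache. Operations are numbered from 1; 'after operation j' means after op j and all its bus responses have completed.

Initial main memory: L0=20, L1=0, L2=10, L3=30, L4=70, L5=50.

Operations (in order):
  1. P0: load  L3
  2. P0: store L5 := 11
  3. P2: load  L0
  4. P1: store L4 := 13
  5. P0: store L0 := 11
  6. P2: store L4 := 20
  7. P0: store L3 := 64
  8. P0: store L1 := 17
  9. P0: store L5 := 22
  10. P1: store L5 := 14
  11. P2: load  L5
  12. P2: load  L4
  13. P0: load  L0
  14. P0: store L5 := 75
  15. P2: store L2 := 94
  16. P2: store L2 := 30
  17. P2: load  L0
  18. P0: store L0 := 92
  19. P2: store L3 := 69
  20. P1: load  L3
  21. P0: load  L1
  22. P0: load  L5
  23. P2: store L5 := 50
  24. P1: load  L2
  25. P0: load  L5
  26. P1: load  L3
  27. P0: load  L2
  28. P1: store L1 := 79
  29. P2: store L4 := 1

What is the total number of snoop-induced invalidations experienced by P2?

invalidations = 3

[1] P0: load  L3 | P0:S(30), P1:I, P2:I | bus: BusRd
[2] P0: store L5 := 11 | P0:M(11), P1:I, P2:I | bus: BusRdX
[3] P2: load  L0 | P0:I, P1:I, P2:S(20) | bus: BusRd
[4] P1: store L4 := 13 | P0:I, P1:M(13), P2:I | bus: BusRdX
[5] P0: store L0 := 11 | P0:M(11), P1:I, P2:I | bus: BusRdX
[6] P2: store L4 := 20 | P0:I, P1:I, P2:M(20) | bus: BusRdX,Flush
[7] P0: store L3 := 64 | P0:M(64), P1:I, P2:I | bus: BusRdX
[8] P0: store L1 := 17 | P0:M(17), P1:I, P2:I | bus: BusRdX
[9] P0: store L5 := 22 | P0:M(22), P1:I, P2:I | bus: none
[10] P1: store L5 := 14 | P0:I, P1:M(14), P2:I | bus: BusRdX,Flush
[11] P2: load  L5 | P0:I, P1:S(14), P2:S(14) | bus: BusRd,Flush
[12] P2: load  L4 | P0:I, P1:I, P2:M(20) | bus: none
[13] P0: load  L0 | P0:M(11), P1:I, P2:I | bus: none
[14] P0: store L5 := 75 | P0:M(75), P1:I, P2:I | bus: BusRdX
[15] P2: store L2 := 94 | P0:I, P1:I, P2:M(94) | bus: BusRdX
[16] P2: store L2 := 30 | P0:I, P1:I, P2:M(30) | bus: none
[17] P2: load  L0 | P0:S(11), P1:I, P2:S(11) | bus: BusRd,Flush
[18] P0: store L0 := 92 | P0:M(92), P1:I, P2:I | bus: BusRdX
[19] P2: store L3 := 69 | P0:I, P1:I, P2:M(69) | bus: BusRdX,Flush
[20] P1: load  L3 | P0:I, P1:S(69), P2:S(69) | bus: BusRd,Flush
[21] P0: load  L1 | P0:M(17), P1:I, P2:I | bus: none
[22] P0: load  L5 | P0:M(75), P1:I, P2:I | bus: none
[23] P2: store L5 := 50 | P0:I, P1:I, P2:M(50) | bus: BusRdX,Flush
[24] P1: load  L2 | P0:I, P1:S(30), P2:S(30) | bus: BusRd,Flush
[25] P0: load  L5 | P0:S(50), P1:I, P2:S(50) | bus: BusRd,Flush
[26] P1: load  L3 | P0:I, P1:S(69), P2:S(69) | bus: none
[27] P0: load  L2 | P0:S(30), P1:S(30), P2:S(30) | bus: BusRd
[28] P1: store L1 := 79 | P0:I, P1:M(79), P2:I | bus: BusRdX,Flush
[29] P2: store L4 := 1 | P0:I, P1:I, P2:M(1) | bus: none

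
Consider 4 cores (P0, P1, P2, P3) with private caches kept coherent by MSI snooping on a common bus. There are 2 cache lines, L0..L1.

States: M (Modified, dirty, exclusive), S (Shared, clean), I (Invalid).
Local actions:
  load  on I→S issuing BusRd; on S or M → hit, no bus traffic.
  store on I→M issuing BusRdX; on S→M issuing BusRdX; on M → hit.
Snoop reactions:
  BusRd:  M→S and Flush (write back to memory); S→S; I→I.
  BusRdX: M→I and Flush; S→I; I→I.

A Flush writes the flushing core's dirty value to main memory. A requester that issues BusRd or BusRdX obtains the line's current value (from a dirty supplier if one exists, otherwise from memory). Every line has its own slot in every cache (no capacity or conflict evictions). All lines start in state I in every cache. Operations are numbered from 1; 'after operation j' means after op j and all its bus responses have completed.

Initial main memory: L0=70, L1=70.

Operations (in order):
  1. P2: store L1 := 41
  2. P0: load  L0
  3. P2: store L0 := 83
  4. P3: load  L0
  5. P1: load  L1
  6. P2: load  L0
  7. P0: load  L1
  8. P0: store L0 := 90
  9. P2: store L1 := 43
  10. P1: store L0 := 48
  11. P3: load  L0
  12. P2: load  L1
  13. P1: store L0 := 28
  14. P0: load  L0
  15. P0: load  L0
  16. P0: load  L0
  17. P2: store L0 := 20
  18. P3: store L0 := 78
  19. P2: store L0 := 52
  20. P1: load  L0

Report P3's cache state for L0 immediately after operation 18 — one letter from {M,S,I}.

state = M

1. P2: store L1 := 41  bus=[BusRdX]  L1: P0=I P1=I P2=M P3=I  mem[L1]=70
2. P0: load  L0  bus=[BusRd]  L0: P0=S P1=I P2=I P3=I  mem[L0]=70
3. P2: store L0 := 83  bus=[BusRdX]  L0: P0=I P1=I P2=M P3=I  mem[L0]=70
4. P3: load  L0  bus=[BusRd,Flush]  L0: P0=I P1=I P2=S P3=S  mem[L0]=83
5. P1: load  L1  bus=[BusRd,Flush]  L1: P0=I P1=S P2=S P3=I  mem[L1]=41
6. P2: load  L0  bus=[-]  L0: P0=I P1=I P2=S P3=S  mem[L0]=83
7. P0: load  L1  bus=[BusRd]  L1: P0=S P1=S P2=S P3=I  mem[L1]=41
8. P0: store L0 := 90  bus=[BusRdX]  L0: P0=M P1=I P2=I P3=I  mem[L0]=83
9. P2: store L1 := 43  bus=[BusRdX]  L1: P0=I P1=I P2=M P3=I  mem[L1]=41
10. P1: store L0 := 48  bus=[BusRdX,Flush]  L0: P0=I P1=M P2=I P3=I  mem[L0]=90
11. P3: load  L0  bus=[BusRd,Flush]  L0: P0=I P1=S P2=I P3=S  mem[L0]=48
12. P2: load  L1  bus=[-]  L1: P0=I P1=I P2=M P3=I  mem[L1]=41
13. P1: store L0 := 28  bus=[BusRdX]  L0: P0=I P1=M P2=I P3=I  mem[L0]=48
14. P0: load  L0  bus=[BusRd,Flush]  L0: P0=S P1=S P2=I P3=I  mem[L0]=28
15. P0: load  L0  bus=[-]  L0: P0=S P1=S P2=I P3=I  mem[L0]=28
16. P0: load  L0  bus=[-]  L0: P0=S P1=S P2=I P3=I  mem[L0]=28
17. P2: store L0 := 20  bus=[BusRdX]  L0: P0=I P1=I P2=M P3=I  mem[L0]=28
18. P3: store L0 := 78  bus=[BusRdX,Flush]  L0: P0=I P1=I P2=I P3=M  mem[L0]=20
19. P2: store L0 := 52  bus=[BusRdX,Flush]  L0: P0=I P1=I P2=M P3=I  mem[L0]=78
20. P1: load  L0  bus=[BusRd,Flush]  L0: P0=I P1=S P2=S P3=I  mem[L0]=52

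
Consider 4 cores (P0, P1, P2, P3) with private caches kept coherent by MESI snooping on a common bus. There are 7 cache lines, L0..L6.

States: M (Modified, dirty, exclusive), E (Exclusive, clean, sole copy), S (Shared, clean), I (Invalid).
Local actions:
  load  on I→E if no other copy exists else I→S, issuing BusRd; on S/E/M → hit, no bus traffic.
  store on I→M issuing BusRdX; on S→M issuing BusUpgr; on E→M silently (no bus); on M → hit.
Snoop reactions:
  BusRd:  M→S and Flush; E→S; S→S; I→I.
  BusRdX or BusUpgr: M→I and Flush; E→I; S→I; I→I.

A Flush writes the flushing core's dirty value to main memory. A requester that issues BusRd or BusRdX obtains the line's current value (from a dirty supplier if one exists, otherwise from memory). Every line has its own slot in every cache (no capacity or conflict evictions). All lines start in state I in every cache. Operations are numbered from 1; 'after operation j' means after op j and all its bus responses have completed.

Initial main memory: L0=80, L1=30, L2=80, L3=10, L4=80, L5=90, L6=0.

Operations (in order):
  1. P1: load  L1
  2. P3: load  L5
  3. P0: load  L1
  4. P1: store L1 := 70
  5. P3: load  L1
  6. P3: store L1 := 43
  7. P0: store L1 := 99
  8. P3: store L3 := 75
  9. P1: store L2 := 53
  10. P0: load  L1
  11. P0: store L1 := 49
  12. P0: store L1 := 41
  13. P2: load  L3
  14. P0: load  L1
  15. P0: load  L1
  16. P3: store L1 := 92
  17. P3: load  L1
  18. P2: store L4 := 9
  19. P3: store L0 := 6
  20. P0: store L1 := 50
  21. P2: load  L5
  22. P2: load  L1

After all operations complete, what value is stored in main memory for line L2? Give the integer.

  op1 P1: load  L1 → I/E/I/I on L1; bus BusRd; mem=30
  op2 P3: load  L5 → I/I/I/E on L5; bus BusRd; mem=90
  op3 P0: load  L1 → S/S/I/I on L1; bus BusRd; mem=30
  op4 P1: store L1 := 70 → I/M/I/I on L1; bus BusUpgr; mem=30
  op5 P3: load  L1 → I/S/I/S on L1; bus BusRd Flush; mem=70
  op6 P3: store L1 := 43 → I/I/I/M on L1; bus BusUpgr; mem=70
  op7 P0: store L1 := 99 → M/I/I/I on L1; bus BusRdX Flush; mem=43
  op8 P3: store L3 := 75 → I/I/I/M on L3; bus BusRdX; mem=10
  op9 P1: store L2 := 53 → I/M/I/I on L2; bus BusRdX; mem=80
  op10 P0: load  L1 → M/I/I/I on L1; bus (none); mem=43
  op11 P0: store L1 := 49 → M/I/I/I on L1; bus (none); mem=43
  op12 P0: store L1 := 41 → M/I/I/I on L1; bus (none); mem=43
  op13 P2: load  L3 → I/I/S/S on L3; bus BusRd Flush; mem=75
  op14 P0: load  L1 → M/I/I/I on L1; bus (none); mem=43
  op15 P0: load  L1 → M/I/I/I on L1; bus (none); mem=43
  op16 P3: store L1 := 92 → I/I/I/M on L1; bus BusRdX Flush; mem=41
  op17 P3: load  L1 → I/I/I/M on L1; bus (none); mem=41
  op18 P2: store L4 := 9 → I/I/M/I on L4; bus BusRdX; mem=80
  op19 P3: store L0 := 6 → I/I/I/M on L0; bus BusRdX; mem=80
  op20 P0: store L1 := 50 → M/I/I/I on L1; bus BusRdX Flush; mem=92
  op21 P2: load  L5 → I/I/S/S on L5; bus BusRd; mem=90
  op22 P2: load  L1 → S/I/S/I on L1; bus BusRd Flush; mem=50

memory[L2] = 80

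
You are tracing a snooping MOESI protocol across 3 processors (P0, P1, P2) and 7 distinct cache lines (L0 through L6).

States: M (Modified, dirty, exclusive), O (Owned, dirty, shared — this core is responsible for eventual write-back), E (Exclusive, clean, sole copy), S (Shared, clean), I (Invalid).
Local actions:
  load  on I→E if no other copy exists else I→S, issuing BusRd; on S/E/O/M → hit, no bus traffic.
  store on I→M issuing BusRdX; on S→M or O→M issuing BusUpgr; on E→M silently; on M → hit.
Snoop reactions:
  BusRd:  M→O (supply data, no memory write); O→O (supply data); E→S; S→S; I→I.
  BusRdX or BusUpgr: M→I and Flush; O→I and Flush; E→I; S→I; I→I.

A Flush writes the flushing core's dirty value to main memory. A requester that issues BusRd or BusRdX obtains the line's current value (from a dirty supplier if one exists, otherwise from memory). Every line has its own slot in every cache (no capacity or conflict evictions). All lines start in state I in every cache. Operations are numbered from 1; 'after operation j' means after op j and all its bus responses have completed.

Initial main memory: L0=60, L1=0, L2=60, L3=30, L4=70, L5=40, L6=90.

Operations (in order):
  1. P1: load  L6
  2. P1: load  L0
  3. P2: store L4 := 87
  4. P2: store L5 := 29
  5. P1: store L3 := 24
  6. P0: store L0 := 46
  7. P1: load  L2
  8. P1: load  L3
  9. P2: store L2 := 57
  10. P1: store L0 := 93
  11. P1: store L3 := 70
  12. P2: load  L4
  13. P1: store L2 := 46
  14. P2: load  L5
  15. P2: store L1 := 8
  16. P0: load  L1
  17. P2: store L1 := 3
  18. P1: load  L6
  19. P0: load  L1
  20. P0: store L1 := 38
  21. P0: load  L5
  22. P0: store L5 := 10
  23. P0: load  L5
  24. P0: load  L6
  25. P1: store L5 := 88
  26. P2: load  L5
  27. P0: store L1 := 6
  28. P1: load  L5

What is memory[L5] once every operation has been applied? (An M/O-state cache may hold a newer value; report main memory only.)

memory[L5] = 10

step 1: P1: load  L6  ⟶  IEI  (L6)  txn=BusRd  M[L6]=90
step 2: P1: load  L0  ⟶  IEI  (L0)  txn=BusRd  M[L0]=60
step 3: P2: store L4 := 87  ⟶  IIM  (L4)  txn=BusRdX  M[L4]=70
step 4: P2: store L5 := 29  ⟶  IIM  (L5)  txn=BusRdX  M[L5]=40
step 5: P1: store L3 := 24  ⟶  IMI  (L3)  txn=BusRdX  M[L3]=30
step 6: P0: store L0 := 46  ⟶  MII  (L0)  txn=BusRdX  M[L0]=60
step 7: P1: load  L2  ⟶  IEI  (L2)  txn=BusRd  M[L2]=60
step 8: P1: load  L3  ⟶  IMI  (L3)  txn=∅  M[L3]=30
step 9: P2: store L2 := 57  ⟶  IIM  (L2)  txn=BusRdX  M[L2]=60
step 10: P1: store L0 := 93  ⟶  IMI  (L0)  txn=BusRdX+Flush  M[L0]=46
step 11: P1: store L3 := 70  ⟶  IMI  (L3)  txn=∅  M[L3]=30
step 12: P2: load  L4  ⟶  IIM  (L4)  txn=∅  M[L4]=70
step 13: P1: store L2 := 46  ⟶  IMI  (L2)  txn=BusRdX+Flush  M[L2]=57
step 14: P2: load  L5  ⟶  IIM  (L5)  txn=∅  M[L5]=40
step 15: P2: store L1 := 8  ⟶  IIM  (L1)  txn=BusRdX  M[L1]=0
step 16: P0: load  L1  ⟶  SIO  (L1)  txn=BusRd  M[L1]=0
step 17: P2: store L1 := 3  ⟶  IIM  (L1)  txn=BusUpgr  M[L1]=0
step 18: P1: load  L6  ⟶  IEI  (L6)  txn=∅  M[L6]=90
step 19: P0: load  L1  ⟶  SIO  (L1)  txn=BusRd  M[L1]=0
step 20: P0: store L1 := 38  ⟶  MII  (L1)  txn=BusUpgr+Flush  M[L1]=3
step 21: P0: load  L5  ⟶  SIO  (L5)  txn=BusRd  M[L5]=40
step 22: P0: store L5 := 10  ⟶  MII  (L5)  txn=BusUpgr+Flush  M[L5]=29
step 23: P0: load  L5  ⟶  MII  (L5)  txn=∅  M[L5]=29
step 24: P0: load  L6  ⟶  SSI  (L6)  txn=BusRd  M[L6]=90
step 25: P1: store L5 := 88  ⟶  IMI  (L5)  txn=BusRdX+Flush  M[L5]=10
step 26: P2: load  L5  ⟶  IOS  (L5)  txn=BusRd  M[L5]=10
step 27: P0: store L1 := 6  ⟶  MII  (L1)  txn=∅  M[L1]=3
step 28: P1: load  L5  ⟶  IOS  (L5)  txn=∅  M[L5]=10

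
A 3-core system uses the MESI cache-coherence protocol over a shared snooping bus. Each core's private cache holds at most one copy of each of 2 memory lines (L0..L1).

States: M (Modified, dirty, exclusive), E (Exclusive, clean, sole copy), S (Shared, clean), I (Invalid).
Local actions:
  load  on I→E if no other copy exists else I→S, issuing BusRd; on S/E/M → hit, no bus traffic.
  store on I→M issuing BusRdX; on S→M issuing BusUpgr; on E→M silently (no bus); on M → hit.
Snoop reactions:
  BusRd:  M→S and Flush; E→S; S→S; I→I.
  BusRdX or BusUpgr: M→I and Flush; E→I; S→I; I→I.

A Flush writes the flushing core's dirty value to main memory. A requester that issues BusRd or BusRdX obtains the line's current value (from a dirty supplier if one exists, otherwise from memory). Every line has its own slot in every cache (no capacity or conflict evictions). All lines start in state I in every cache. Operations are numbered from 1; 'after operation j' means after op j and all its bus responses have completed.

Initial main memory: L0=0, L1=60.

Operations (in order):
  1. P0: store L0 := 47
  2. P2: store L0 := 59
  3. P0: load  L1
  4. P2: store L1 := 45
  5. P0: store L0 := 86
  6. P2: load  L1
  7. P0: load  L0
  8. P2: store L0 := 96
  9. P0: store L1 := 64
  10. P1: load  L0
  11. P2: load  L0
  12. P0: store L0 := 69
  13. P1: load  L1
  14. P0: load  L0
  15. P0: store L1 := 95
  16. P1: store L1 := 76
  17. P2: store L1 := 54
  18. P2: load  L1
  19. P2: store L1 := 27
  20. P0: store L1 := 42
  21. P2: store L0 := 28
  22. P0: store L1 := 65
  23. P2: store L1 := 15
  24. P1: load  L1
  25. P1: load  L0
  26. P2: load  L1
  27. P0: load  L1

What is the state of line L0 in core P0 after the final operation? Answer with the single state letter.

state = I

  op1 P0: store L0 := 47 → M/I/I on L0; bus BusRdX; mem=0
  op2 P2: store L0 := 59 → I/I/M on L0; bus BusRdX Flush; mem=47
  op3 P0: load  L1 → E/I/I on L1; bus BusRd; mem=60
  op4 P2: store L1 := 45 → I/I/M on L1; bus BusRdX; mem=60
  op5 P0: store L0 := 86 → M/I/I on L0; bus BusRdX Flush; mem=59
  op6 P2: load  L1 → I/I/M on L1; bus (none); mem=60
  op7 P0: load  L0 → M/I/I on L0; bus (none); mem=59
  op8 P2: store L0 := 96 → I/I/M on L0; bus BusRdX Flush; mem=86
  op9 P0: store L1 := 64 → M/I/I on L1; bus BusRdX Flush; mem=45
  op10 P1: load  L0 → I/S/S on L0; bus BusRd Flush; mem=96
  op11 P2: load  L0 → I/S/S on L0; bus (none); mem=96
  op12 P0: store L0 := 69 → M/I/I on L0; bus BusRdX; mem=96
  op13 P1: load  L1 → S/S/I on L1; bus BusRd Flush; mem=64
  op14 P0: load  L0 → M/I/I on L0; bus (none); mem=96
  op15 P0: store L1 := 95 → M/I/I on L1; bus BusUpgr; mem=64
  op16 P1: store L1 := 76 → I/M/I on L1; bus BusRdX Flush; mem=95
  op17 P2: store L1 := 54 → I/I/M on L1; bus BusRdX Flush; mem=76
  op18 P2: load  L1 → I/I/M on L1; bus (none); mem=76
  op19 P2: store L1 := 27 → I/I/M on L1; bus (none); mem=76
  op20 P0: store L1 := 42 → M/I/I on L1; bus BusRdX Flush; mem=27
  op21 P2: store L0 := 28 → I/I/M on L0; bus BusRdX Flush; mem=69
  op22 P0: store L1 := 65 → M/I/I on L1; bus (none); mem=27
  op23 P2: store L1 := 15 → I/I/M on L1; bus BusRdX Flush; mem=65
  op24 P1: load  L1 → I/S/S on L1; bus BusRd Flush; mem=15
  op25 P1: load  L0 → I/S/S on L0; bus BusRd Flush; mem=28
  op26 P2: load  L1 → I/S/S on L1; bus (none); mem=15
  op27 P0: load  L1 → S/S/S on L1; bus BusRd; mem=15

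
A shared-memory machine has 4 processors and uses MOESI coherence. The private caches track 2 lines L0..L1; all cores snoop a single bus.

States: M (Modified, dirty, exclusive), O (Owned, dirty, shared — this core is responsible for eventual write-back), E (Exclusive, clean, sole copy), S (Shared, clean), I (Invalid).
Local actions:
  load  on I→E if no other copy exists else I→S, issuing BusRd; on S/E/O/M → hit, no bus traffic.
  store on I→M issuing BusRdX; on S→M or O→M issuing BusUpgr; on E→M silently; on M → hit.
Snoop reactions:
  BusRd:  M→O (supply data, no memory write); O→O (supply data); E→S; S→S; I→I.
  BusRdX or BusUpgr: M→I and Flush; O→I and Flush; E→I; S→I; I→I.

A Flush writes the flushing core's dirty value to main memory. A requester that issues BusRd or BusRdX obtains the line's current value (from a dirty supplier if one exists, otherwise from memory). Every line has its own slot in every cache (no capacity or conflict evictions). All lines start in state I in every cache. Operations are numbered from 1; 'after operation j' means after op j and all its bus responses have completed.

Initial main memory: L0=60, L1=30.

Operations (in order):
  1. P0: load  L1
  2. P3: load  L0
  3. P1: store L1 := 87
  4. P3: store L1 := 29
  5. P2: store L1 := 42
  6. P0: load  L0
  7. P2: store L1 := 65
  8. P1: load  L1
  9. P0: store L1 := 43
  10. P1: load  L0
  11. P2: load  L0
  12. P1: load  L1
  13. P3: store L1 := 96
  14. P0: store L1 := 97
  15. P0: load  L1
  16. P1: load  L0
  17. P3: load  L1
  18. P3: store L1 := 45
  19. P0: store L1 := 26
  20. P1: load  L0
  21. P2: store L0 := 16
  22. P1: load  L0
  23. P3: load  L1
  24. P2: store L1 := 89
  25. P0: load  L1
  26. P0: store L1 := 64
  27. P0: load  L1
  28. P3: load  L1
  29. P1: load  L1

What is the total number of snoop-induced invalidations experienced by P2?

1. P0: load  L1  bus=[BusRd]  L1: P0=E P1=I P2=I P3=I  mem[L1]=30
2. P3: load  L0  bus=[BusRd]  L0: P0=I P1=I P2=I P3=E  mem[L0]=60
3. P1: store L1 := 87  bus=[BusRdX]  L1: P0=I P1=M P2=I P3=I  mem[L1]=30
4. P3: store L1 := 29  bus=[BusRdX,Flush]  L1: P0=I P1=I P2=I P3=M  mem[L1]=87
5. P2: store L1 := 42  bus=[BusRdX,Flush]  L1: P0=I P1=I P2=M P3=I  mem[L1]=29
6. P0: load  L0  bus=[BusRd]  L0: P0=S P1=I P2=I P3=S  mem[L0]=60
7. P2: store L1 := 65  bus=[-]  L1: P0=I P1=I P2=M P3=I  mem[L1]=29
8. P1: load  L1  bus=[BusRd]  L1: P0=I P1=S P2=O P3=I  mem[L1]=29
9. P0: store L1 := 43  bus=[BusRdX,Flush]  L1: P0=M P1=I P2=I P3=I  mem[L1]=65
10. P1: load  L0  bus=[BusRd]  L0: P0=S P1=S P2=I P3=S  mem[L0]=60
11. P2: load  L0  bus=[BusRd]  L0: P0=S P1=S P2=S P3=S  mem[L0]=60
12. P1: load  L1  bus=[BusRd]  L1: P0=O P1=S P2=I P3=I  mem[L1]=65
13. P3: store L1 := 96  bus=[BusRdX,Flush]  L1: P0=I P1=I P2=I P3=M  mem[L1]=43
14. P0: store L1 := 97  bus=[BusRdX,Flush]  L1: P0=M P1=I P2=I P3=I  mem[L1]=96
15. P0: load  L1  bus=[-]  L1: P0=M P1=I P2=I P3=I  mem[L1]=96
16. P1: load  L0  bus=[-]  L0: P0=S P1=S P2=S P3=S  mem[L0]=60
17. P3: load  L1  bus=[BusRd]  L1: P0=O P1=I P2=I P3=S  mem[L1]=96
18. P3: store L1 := 45  bus=[BusUpgr,Flush]  L1: P0=I P1=I P2=I P3=M  mem[L1]=97
19. P0: store L1 := 26  bus=[BusRdX,Flush]  L1: P0=M P1=I P2=I P3=I  mem[L1]=45
20. P1: load  L0  bus=[-]  L0: P0=S P1=S P2=S P3=S  mem[L0]=60
21. P2: store L0 := 16  bus=[BusUpgr]  L0: P0=I P1=I P2=M P3=I  mem[L0]=60
22. P1: load  L0  bus=[BusRd]  L0: P0=I P1=S P2=O P3=I  mem[L0]=60
23. P3: load  L1  bus=[BusRd]  L1: P0=O P1=I P2=I P3=S  mem[L1]=45
24. P2: store L1 := 89  bus=[BusRdX,Flush]  L1: P0=I P1=I P2=M P3=I  mem[L1]=26
25. P0: load  L1  bus=[BusRd]  L1: P0=S P1=I P2=O P3=I  mem[L1]=26
26. P0: store L1 := 64  bus=[BusUpgr,Flush]  L1: P0=M P1=I P2=I P3=I  mem[L1]=89
27. P0: load  L1  bus=[-]  L1: P0=M P1=I P2=I P3=I  mem[L1]=89
28. P3: load  L1  bus=[BusRd]  L1: P0=O P1=I P2=I P3=S  mem[L1]=89
29. P1: load  L1  bus=[BusRd]  L1: P0=O P1=S P2=I P3=S  mem[L1]=89

invalidations = 2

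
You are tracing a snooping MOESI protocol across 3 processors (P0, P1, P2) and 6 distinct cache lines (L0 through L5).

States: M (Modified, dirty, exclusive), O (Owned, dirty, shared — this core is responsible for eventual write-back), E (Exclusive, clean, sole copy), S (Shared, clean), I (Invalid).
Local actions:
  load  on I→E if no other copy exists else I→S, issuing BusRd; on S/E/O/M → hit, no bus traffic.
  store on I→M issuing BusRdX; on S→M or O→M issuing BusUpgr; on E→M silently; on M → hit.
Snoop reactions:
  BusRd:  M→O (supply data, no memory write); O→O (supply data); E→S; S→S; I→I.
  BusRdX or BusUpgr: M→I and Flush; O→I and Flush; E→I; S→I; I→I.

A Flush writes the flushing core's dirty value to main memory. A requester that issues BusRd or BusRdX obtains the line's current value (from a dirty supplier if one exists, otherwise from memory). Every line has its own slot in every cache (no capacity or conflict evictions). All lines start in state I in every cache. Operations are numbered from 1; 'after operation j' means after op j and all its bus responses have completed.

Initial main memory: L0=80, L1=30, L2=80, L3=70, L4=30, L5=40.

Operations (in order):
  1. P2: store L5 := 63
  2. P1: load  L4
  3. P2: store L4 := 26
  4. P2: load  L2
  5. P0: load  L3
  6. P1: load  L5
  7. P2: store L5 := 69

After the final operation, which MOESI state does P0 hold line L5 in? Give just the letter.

state = I

step 1: P2: store L5 := 63  ⟶  IIM  (L5)  txn=BusRdX  M[L5]=40
step 2: P1: load  L4  ⟶  IEI  (L4)  txn=BusRd  M[L4]=30
step 3: P2: store L4 := 26  ⟶  IIM  (L4)  txn=BusRdX  M[L4]=30
step 4: P2: load  L2  ⟶  IIE  (L2)  txn=BusRd  M[L2]=80
step 5: P0: load  L3  ⟶  EII  (L3)  txn=BusRd  M[L3]=70
step 6: P1: load  L5  ⟶  ISO  (L5)  txn=BusRd  M[L5]=40
step 7: P2: store L5 := 69  ⟶  IIM  (L5)  txn=BusUpgr  M[L5]=40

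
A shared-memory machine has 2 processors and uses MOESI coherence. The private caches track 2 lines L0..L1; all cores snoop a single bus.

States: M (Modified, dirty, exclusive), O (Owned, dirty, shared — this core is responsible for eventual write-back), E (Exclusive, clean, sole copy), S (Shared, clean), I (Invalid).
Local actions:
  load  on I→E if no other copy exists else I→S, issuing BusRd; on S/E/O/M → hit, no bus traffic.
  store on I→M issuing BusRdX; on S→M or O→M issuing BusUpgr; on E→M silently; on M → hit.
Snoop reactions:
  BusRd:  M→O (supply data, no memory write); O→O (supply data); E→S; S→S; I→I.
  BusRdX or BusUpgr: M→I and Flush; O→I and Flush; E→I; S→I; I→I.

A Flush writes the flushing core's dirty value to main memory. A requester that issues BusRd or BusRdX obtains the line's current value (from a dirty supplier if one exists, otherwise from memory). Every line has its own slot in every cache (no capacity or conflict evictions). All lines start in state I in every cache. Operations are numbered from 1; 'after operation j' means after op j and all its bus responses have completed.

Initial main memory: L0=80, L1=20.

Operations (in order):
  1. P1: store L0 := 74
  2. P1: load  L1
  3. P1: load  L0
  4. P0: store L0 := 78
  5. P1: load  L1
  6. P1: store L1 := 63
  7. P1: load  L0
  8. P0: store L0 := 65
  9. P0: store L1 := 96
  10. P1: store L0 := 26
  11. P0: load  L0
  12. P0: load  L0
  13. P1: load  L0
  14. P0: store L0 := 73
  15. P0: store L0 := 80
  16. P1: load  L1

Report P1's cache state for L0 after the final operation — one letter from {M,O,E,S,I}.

[1] P1: store L0 := 74 | P0:I, P1:M(74) | bus: BusRdX
[2] P1: load  L1 | P0:I, P1:E(20) | bus: BusRd
[3] P1: load  L0 | P0:I, P1:M(74) | bus: none
[4] P0: store L0 := 78 | P0:M(78), P1:I | bus: BusRdX,Flush
[5] P1: load  L1 | P0:I, P1:E(20) | bus: none
[6] P1: store L1 := 63 | P0:I, P1:M(63) | bus: none
[7] P1: load  L0 | P0:O(78), P1:S(78) | bus: BusRd
[8] P0: store L0 := 65 | P0:M(65), P1:I | bus: BusUpgr
[9] P0: store L1 := 96 | P0:M(96), P1:I | bus: BusRdX,Flush
[10] P1: store L0 := 26 | P0:I, P1:M(26) | bus: BusRdX,Flush
[11] P0: load  L0 | P0:S(26), P1:O(26) | bus: BusRd
[12] P0: load  L0 | P0:S(26), P1:O(26) | bus: none
[13] P1: load  L0 | P0:S(26), P1:O(26) | bus: none
[14] P0: store L0 := 73 | P0:M(73), P1:I | bus: BusUpgr,Flush
[15] P0: store L0 := 80 | P0:M(80), P1:I | bus: none
[16] P1: load  L1 | P0:O(96), P1:S(96) | bus: BusRd

state = I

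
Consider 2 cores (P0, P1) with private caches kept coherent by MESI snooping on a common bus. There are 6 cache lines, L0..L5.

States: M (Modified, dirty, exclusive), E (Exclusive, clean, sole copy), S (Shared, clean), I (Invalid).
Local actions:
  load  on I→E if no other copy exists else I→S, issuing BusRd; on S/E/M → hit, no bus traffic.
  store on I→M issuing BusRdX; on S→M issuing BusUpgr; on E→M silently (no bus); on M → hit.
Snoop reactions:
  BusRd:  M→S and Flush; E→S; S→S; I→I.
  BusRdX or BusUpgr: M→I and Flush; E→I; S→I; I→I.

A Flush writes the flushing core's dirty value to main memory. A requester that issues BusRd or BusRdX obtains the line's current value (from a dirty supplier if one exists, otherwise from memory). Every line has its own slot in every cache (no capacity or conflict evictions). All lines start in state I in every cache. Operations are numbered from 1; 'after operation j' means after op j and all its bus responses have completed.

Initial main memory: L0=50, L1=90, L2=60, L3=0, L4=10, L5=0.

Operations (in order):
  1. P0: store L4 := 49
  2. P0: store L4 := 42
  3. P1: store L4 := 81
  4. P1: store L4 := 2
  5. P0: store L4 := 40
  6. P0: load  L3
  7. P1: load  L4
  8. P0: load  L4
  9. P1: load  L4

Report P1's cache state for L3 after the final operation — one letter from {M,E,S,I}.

state = I

step 1: P0: store L4 := 49  ⟶  MI  (L4)  txn=BusRdX  M[L4]=10
step 2: P0: store L4 := 42  ⟶  MI  (L4)  txn=∅  M[L4]=10
step 3: P1: store L4 := 81  ⟶  IM  (L4)  txn=BusRdX+Flush  M[L4]=42
step 4: P1: store L4 := 2  ⟶  IM  (L4)  txn=∅  M[L4]=42
step 5: P0: store L4 := 40  ⟶  MI  (L4)  txn=BusRdX+Flush  M[L4]=2
step 6: P0: load  L3  ⟶  EI  (L3)  txn=BusRd  M[L3]=0
step 7: P1: load  L4  ⟶  SS  (L4)  txn=BusRd+Flush  M[L4]=40
step 8: P0: load  L4  ⟶  SS  (L4)  txn=∅  M[L4]=40
step 9: P1: load  L4  ⟶  SS  (L4)  txn=∅  M[L4]=40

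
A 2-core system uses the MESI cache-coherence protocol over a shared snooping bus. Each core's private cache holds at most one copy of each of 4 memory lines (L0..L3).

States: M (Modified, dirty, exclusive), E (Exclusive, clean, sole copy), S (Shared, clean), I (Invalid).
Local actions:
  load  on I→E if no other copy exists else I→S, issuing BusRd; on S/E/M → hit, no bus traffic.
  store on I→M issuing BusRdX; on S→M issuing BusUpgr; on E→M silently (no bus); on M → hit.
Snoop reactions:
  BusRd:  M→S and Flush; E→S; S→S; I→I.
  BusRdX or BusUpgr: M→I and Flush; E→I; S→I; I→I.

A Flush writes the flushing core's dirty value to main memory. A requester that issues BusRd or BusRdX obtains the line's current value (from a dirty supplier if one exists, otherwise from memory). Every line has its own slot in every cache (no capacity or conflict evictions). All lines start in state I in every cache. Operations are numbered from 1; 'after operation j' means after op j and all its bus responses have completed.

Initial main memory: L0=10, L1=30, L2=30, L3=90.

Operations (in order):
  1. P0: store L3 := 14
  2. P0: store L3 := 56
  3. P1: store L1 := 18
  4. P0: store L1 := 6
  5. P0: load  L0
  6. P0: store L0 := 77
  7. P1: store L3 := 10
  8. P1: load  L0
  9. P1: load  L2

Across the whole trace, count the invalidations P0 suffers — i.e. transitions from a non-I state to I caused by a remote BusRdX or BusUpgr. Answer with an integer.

invalidations = 1

  op1 P0: store L3 := 14 → M/I on L3; bus BusRdX; mem=90
  op2 P0: store L3 := 56 → M/I on L3; bus (none); mem=90
  op3 P1: store L1 := 18 → I/M on L1; bus BusRdX; mem=30
  op4 P0: store L1 := 6 → M/I on L1; bus BusRdX Flush; mem=18
  op5 P0: load  L0 → E/I on L0; bus BusRd; mem=10
  op6 P0: store L0 := 77 → M/I on L0; bus (none); mem=10
  op7 P1: store L3 := 10 → I/M on L3; bus BusRdX Flush; mem=56
  op8 P1: load  L0 → S/S on L0; bus BusRd Flush; mem=77
  op9 P1: load  L2 → I/E on L2; bus BusRd; mem=30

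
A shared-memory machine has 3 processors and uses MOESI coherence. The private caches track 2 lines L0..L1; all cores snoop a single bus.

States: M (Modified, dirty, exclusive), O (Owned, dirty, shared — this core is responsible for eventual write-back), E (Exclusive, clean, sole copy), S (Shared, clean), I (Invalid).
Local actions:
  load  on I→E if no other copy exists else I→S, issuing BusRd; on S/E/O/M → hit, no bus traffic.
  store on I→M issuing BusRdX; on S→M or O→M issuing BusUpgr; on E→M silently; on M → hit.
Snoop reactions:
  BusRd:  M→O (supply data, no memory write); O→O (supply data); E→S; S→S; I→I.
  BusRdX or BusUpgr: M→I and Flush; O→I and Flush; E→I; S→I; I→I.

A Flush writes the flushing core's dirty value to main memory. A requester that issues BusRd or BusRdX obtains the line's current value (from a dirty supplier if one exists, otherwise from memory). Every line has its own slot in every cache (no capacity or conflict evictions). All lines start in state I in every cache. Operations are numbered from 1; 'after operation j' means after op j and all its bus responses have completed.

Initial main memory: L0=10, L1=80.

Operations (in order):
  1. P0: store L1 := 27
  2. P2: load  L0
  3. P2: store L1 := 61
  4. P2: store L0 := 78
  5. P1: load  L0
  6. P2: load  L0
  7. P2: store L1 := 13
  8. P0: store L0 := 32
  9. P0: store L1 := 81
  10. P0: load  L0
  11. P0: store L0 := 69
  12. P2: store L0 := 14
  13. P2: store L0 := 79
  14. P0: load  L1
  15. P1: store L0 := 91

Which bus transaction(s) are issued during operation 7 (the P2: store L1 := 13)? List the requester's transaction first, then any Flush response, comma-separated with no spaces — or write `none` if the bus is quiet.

bus = none

1. P0: store L1 := 27  bus=[BusRdX]  L1: P0=M P1=I P2=I  mem[L1]=80
2. P2: load  L0  bus=[BusRd]  L0: P0=I P1=I P2=E  mem[L0]=10
3. P2: store L1 := 61  bus=[BusRdX,Flush]  L1: P0=I P1=I P2=M  mem[L1]=27
4. P2: store L0 := 78  bus=[-]  L0: P0=I P1=I P2=M  mem[L0]=10
5. P1: load  L0  bus=[BusRd]  L0: P0=I P1=S P2=O  mem[L0]=10
6. P2: load  L0  bus=[-]  L0: P0=I P1=S P2=O  mem[L0]=10
7. P2: store L1 := 13  bus=[-]  L1: P0=I P1=I P2=M  mem[L1]=27
8. P0: store L0 := 32  bus=[BusRdX,Flush]  L0: P0=M P1=I P2=I  mem[L0]=78
9. P0: store L1 := 81  bus=[BusRdX,Flush]  L1: P0=M P1=I P2=I  mem[L1]=13
10. P0: load  L0  bus=[-]  L0: P0=M P1=I P2=I  mem[L0]=78
11. P0: store L0 := 69  bus=[-]  L0: P0=M P1=I P2=I  mem[L0]=78
12. P2: store L0 := 14  bus=[BusRdX,Flush]  L0: P0=I P1=I P2=M  mem[L0]=69
13. P2: store L0 := 79  bus=[-]  L0: P0=I P1=I P2=M  mem[L0]=69
14. P0: load  L1  bus=[-]  L1: P0=M P1=I P2=I  mem[L1]=13
15. P1: store L0 := 91  bus=[BusRdX,Flush]  L0: P0=I P1=M P2=I  mem[L0]=79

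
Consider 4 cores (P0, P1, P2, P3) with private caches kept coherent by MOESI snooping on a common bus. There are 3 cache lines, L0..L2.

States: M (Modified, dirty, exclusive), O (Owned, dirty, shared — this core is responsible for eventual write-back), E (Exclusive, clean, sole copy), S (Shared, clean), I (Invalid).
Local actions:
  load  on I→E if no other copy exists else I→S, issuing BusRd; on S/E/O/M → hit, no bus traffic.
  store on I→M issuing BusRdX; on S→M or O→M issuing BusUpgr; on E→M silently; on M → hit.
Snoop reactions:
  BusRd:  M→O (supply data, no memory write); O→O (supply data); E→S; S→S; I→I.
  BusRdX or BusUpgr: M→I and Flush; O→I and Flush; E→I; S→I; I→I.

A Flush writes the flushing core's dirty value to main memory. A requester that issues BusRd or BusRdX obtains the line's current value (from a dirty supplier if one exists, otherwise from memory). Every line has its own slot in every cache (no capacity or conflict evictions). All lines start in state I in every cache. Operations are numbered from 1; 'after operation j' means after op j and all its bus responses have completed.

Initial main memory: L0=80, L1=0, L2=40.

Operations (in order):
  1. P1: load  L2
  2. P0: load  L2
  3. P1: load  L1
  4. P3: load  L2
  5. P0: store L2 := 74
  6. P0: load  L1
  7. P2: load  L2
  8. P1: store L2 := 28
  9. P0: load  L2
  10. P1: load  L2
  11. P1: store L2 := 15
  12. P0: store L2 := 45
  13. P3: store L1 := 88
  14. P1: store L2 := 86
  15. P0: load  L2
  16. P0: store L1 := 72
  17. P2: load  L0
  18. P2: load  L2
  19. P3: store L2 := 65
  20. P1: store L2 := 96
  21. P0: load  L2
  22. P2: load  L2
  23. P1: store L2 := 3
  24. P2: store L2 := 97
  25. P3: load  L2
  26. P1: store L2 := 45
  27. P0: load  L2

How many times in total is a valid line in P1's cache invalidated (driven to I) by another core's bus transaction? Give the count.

  op1 P1: load  L2 → I/E/I/I on L2; bus BusRd; mem=40
  op2 P0: load  L2 → S/S/I/I on L2; bus BusRd; mem=40
  op3 P1: load  L1 → I/E/I/I on L1; bus BusRd; mem=0
  op4 P3: load  L2 → S/S/I/S on L2; bus BusRd; mem=40
  op5 P0: store L2 := 74 → M/I/I/I on L2; bus BusUpgr; mem=40
  op6 P0: load  L1 → S/S/I/I on L1; bus BusRd; mem=0
  op7 P2: load  L2 → O/I/S/I on L2; bus BusRd; mem=40
  op8 P1: store L2 := 28 → I/M/I/I on L2; bus BusRdX Flush; mem=74
  op9 P0: load  L2 → S/O/I/I on L2; bus BusRd; mem=74
  op10 P1: load  L2 → S/O/I/I on L2; bus (none); mem=74
  op11 P1: store L2 := 15 → I/M/I/I on L2; bus BusUpgr; mem=74
  op12 P0: store L2 := 45 → M/I/I/I on L2; bus BusRdX Flush; mem=15
  op13 P3: store L1 := 88 → I/I/I/M on L1; bus BusRdX; mem=0
  op14 P1: store L2 := 86 → I/M/I/I on L2; bus BusRdX Flush; mem=45
  op15 P0: load  L2 → S/O/I/I on L2; bus BusRd; mem=45
  op16 P0: store L1 := 72 → M/I/I/I on L1; bus BusRdX Flush; mem=88
  op17 P2: load  L0 → I/I/E/I on L0; bus BusRd; mem=80
  op18 P2: load  L2 → S/O/S/I on L2; bus BusRd; mem=45
  op19 P3: store L2 := 65 → I/I/I/M on L2; bus BusRdX Flush; mem=86
  op20 P1: store L2 := 96 → I/M/I/I on L2; bus BusRdX Flush; mem=65
  op21 P0: load  L2 → S/O/I/I on L2; bus BusRd; mem=65
  op22 P2: load  L2 → S/O/S/I on L2; bus BusRd; mem=65
  op23 P1: store L2 := 3 → I/M/I/I on L2; bus BusUpgr; mem=65
  op24 P2: store L2 := 97 → I/I/M/I on L2; bus BusRdX Flush; mem=3
  op25 P3: load  L2 → I/I/O/S on L2; bus BusRd; mem=3
  op26 P1: store L2 := 45 → I/M/I/I on L2; bus BusRdX Flush; mem=97
  op27 P0: load  L2 → S/O/I/I on L2; bus BusRd; mem=97

invalidations = 5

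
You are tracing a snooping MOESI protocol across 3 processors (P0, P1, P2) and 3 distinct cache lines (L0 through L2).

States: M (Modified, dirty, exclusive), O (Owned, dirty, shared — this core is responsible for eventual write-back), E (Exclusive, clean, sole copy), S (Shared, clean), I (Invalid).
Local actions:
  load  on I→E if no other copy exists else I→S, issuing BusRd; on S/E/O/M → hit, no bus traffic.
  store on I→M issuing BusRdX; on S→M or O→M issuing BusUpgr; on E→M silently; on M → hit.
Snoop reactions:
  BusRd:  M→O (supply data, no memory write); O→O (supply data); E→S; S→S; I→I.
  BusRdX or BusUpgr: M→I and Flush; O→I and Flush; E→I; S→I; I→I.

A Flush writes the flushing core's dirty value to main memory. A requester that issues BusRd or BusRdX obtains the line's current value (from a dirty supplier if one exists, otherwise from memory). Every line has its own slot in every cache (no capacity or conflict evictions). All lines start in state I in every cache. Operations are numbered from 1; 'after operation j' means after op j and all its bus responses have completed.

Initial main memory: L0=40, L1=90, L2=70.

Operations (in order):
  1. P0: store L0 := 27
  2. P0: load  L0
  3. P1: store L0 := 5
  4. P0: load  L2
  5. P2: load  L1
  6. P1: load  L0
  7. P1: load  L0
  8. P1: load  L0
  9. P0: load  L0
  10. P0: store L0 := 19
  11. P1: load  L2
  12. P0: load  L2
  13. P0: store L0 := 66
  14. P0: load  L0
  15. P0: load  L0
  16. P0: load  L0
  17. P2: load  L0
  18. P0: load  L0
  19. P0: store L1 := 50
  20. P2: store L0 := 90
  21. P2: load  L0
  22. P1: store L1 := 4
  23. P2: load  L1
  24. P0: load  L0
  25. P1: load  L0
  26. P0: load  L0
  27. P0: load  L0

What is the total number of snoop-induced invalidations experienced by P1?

[1] P0: store L0 := 27 | P0:M(27), P1:I, P2:I | bus: BusRdX
[2] P0: load  L0 | P0:M(27), P1:I, P2:I | bus: none
[3] P1: store L0 := 5 | P0:I, P1:M(5), P2:I | bus: BusRdX,Flush
[4] P0: load  L2 | P0:E(70), P1:I, P2:I | bus: BusRd
[5] P2: load  L1 | P0:I, P1:I, P2:E(90) | bus: BusRd
[6] P1: load  L0 | P0:I, P1:M(5), P2:I | bus: none
[7] P1: load  L0 | P0:I, P1:M(5), P2:I | bus: none
[8] P1: load  L0 | P0:I, P1:M(5), P2:I | bus: none
[9] P0: load  L0 | P0:S(5), P1:O(5), P2:I | bus: BusRd
[10] P0: store L0 := 19 | P0:M(19), P1:I, P2:I | bus: BusUpgr,Flush
[11] P1: load  L2 | P0:S(70), P1:S(70), P2:I | bus: BusRd
[12] P0: load  L2 | P0:S(70), P1:S(70), P2:I | bus: none
[13] P0: store L0 := 66 | P0:M(66), P1:I, P2:I | bus: none
[14] P0: load  L0 | P0:M(66), P1:I, P2:I | bus: none
[15] P0: load  L0 | P0:M(66), P1:I, P2:I | bus: none
[16] P0: load  L0 | P0:M(66), P1:I, P2:I | bus: none
[17] P2: load  L0 | P0:O(66), P1:I, P2:S(66) | bus: BusRd
[18] P0: load  L0 | P0:O(66), P1:I, P2:S(66) | bus: none
[19] P0: store L1 := 50 | P0:M(50), P1:I, P2:I | bus: BusRdX
[20] P2: store L0 := 90 | P0:I, P1:I, P2:M(90) | bus: BusUpgr,Flush
[21] P2: load  L0 | P0:I, P1:I, P2:M(90) | bus: none
[22] P1: store L1 := 4 | P0:I, P1:M(4), P2:I | bus: BusRdX,Flush
[23] P2: load  L1 | P0:I, P1:O(4), P2:S(4) | bus: BusRd
[24] P0: load  L0 | P0:S(90), P1:I, P2:O(90) | bus: BusRd
[25] P1: load  L0 | P0:S(90), P1:S(90), P2:O(90) | bus: BusRd
[26] P0: load  L0 | P0:S(90), P1:S(90), P2:O(90) | bus: none
[27] P0: load  L0 | P0:S(90), P1:S(90), P2:O(90) | bus: none

invalidations = 1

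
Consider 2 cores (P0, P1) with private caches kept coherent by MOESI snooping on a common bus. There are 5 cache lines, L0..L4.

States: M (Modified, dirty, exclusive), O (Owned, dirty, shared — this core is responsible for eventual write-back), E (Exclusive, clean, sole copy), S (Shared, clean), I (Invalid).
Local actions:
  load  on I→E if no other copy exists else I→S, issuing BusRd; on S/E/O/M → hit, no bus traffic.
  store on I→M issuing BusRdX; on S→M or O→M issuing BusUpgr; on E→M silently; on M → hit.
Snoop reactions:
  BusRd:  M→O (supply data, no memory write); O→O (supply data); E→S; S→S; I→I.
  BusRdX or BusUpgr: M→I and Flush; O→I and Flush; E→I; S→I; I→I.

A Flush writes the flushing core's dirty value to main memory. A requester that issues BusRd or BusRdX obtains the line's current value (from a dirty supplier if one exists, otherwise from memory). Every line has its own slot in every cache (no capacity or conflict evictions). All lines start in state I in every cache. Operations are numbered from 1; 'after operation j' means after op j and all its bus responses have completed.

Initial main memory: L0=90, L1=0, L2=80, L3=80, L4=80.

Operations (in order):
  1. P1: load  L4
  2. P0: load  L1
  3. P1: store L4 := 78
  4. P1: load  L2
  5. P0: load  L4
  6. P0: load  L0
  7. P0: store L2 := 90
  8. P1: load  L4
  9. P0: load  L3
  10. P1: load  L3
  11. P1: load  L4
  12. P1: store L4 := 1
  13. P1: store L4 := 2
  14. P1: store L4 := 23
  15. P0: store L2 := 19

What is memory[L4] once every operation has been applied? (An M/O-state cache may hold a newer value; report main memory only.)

[1] P1: load  L4 | P0:I, P1:E(80) | bus: BusRd
[2] P0: load  L1 | P0:E(0), P1:I | bus: BusRd
[3] P1: store L4 := 78 | P0:I, P1:M(78) | bus: none
[4] P1: load  L2 | P0:I, P1:E(80) | bus: BusRd
[5] P0: load  L4 | P0:S(78), P1:O(78) | bus: BusRd
[6] P0: load  L0 | P0:E(90), P1:I | bus: BusRd
[7] P0: store L2 := 90 | P0:M(90), P1:I | bus: BusRdX
[8] P1: load  L4 | P0:S(78), P1:O(78) | bus: none
[9] P0: load  L3 | P0:E(80), P1:I | bus: BusRd
[10] P1: load  L3 | P0:S(80), P1:S(80) | bus: BusRd
[11] P1: load  L4 | P0:S(78), P1:O(78) | bus: none
[12] P1: store L4 := 1 | P0:I, P1:M(1) | bus: BusUpgr
[13] P1: store L4 := 2 | P0:I, P1:M(2) | bus: none
[14] P1: store L4 := 23 | P0:I, P1:M(23) | bus: none
[15] P0: store L2 := 19 | P0:M(19), P1:I | bus: none

memory[L4] = 80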